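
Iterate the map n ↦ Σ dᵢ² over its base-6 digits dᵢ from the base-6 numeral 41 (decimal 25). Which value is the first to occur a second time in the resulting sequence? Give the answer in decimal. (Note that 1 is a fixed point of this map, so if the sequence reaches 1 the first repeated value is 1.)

25 = (4,1)_6 → 4² + 1² = 17
17 = (2,5)_6 → 2² + 5² = 29
29 = (4,5)_6 → 4² + 5² = 41
41 = (1,0,5)_6 → 1² + 0² + 5² = 26
26 = (4,2)_6 → 4² + 2² = 20
20 = (3,2)_6 → 3² + 2² = 13
13 = (2,1)_6 → 2² + 1² = 5
5 = (5)_6 → 5² = 25  — 25 already appeared earlier.

25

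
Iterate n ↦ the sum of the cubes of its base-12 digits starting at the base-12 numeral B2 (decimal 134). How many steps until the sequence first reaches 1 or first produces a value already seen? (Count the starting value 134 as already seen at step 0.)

134 = (11,2)_12 → 1339
1339 = (9,3,7)_12 → 1099
1099 = (7,7,7)_12 → 1029
1029 = (7,1,9)_12 → 1073
1073 = (7,5,5)_12 → 593
593 = (4,1,5)_12 → 190
190 = (1,3,10)_12 → 1028
1028 = (7,1,8)_12 → 856
856 = (5,11,4)_12 → 1520
1520 = (10,6,8)_12 → 1728
1728 = (1,0,0,0)_12 → 1  — reached 1.
That took 11 steps.

11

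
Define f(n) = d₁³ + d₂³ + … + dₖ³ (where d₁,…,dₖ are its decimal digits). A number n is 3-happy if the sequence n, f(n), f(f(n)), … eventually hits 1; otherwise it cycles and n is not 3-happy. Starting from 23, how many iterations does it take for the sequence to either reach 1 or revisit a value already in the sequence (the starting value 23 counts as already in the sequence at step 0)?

8

23 → 35
35 → 152
152 → 134
134 → 92
92 → 737
737 → 713
713 → 371
371 → 371  — 371 repeats.
That took 8 steps.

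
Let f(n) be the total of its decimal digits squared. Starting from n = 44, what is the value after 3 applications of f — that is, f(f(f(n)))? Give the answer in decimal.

10

44 → 32
32 → 13
13 → 10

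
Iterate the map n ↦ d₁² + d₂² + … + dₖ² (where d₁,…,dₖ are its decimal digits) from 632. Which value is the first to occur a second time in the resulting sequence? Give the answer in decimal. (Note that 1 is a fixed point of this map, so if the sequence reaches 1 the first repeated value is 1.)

1

632 → 6² + 3² + 2² = 49
49 → 4² + 9² = 97
97 → 9² + 7² = 130
130 → 1² + 3² + 0² = 10
10 → 1² + 0² = 1  — reached the fixed point 1.
1 → 1, so 1 is the first repeated value.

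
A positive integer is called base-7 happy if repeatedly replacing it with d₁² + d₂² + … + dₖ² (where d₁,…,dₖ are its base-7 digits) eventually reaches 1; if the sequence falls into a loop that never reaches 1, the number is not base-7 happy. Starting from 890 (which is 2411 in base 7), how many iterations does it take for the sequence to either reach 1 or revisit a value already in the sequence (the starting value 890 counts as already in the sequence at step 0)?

890 = (2,4,1,1)_7 → 22
22 = (3,1)_7 → 10
10 = (1,3)_7 → 10  — 10 repeats.
That took 3 steps.

3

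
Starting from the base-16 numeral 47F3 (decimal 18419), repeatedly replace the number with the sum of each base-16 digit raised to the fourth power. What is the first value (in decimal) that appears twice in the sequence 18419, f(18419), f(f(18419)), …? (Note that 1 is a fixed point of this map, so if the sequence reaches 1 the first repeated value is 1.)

1

18419 = (4,7,15,3)_16 → 4⁴ + 7⁴ + 15⁴ + 3⁴ = 256 + 2401 + 50625 + 81 = 53363
53363 = (13,0,7,3)_16 → 13⁴ + 0⁴ + 7⁴ + 3⁴ = 28561 + 0 + 2401 + 81 = 31043
31043 = (7,9,4,3)_16 → 7⁴ + 9⁴ + 4⁴ + 3⁴ = 2401 + 6561 + 256 + 81 = 9299
9299 = (2,4,5,3)_16 → 2⁴ + 4⁴ + 5⁴ + 3⁴ = 16 + 256 + 625 + 81 = 978
978 = (3,13,2)_16 → 3⁴ + 13⁴ + 2⁴ = 81 + 28561 + 16 = 28658
28658 = (6,15,15,2)_16 → 6⁴ + 15⁴ + 15⁴ + 2⁴ = 1296 + 50625 + 50625 + 16 = 102562
102562 = (1,9,0,10,2)_16 → 1⁴ + 9⁴ + 0⁴ + 10⁴ + 2⁴ = 1 + 6561 + 0 + 10000 + 16 = 16578
16578 = (4,0,12,2)_16 → 4⁴ + 0⁴ + 12⁴ + 2⁴ = 256 + 0 + 20736 + 16 = 21008
21008 = (5,2,1,0)_16 → 5⁴ + 2⁴ + 1⁴ + 0⁴ = 625 + 16 + 1 + 0 = 642
642 = (2,8,2)_16 → 2⁴ + 8⁴ + 2⁴ = 16 + 4096 + 16 = 4128
4128 = (1,0,2,0)_16 → 1⁴ + 0⁴ + 2⁴ + 0⁴ = 1 + 0 + 16 + 0 = 17
17 = (1,1)_16 → 1⁴ + 1⁴ = 1 + 1 = 2
2 = (2)_16 → 2⁴ = 16
16 = (1,0)_16 → 1⁴ + 0⁴ = 1 + 0 = 1  — reached the fixed point 1.
1 → 1, so 1 is the first repeated value.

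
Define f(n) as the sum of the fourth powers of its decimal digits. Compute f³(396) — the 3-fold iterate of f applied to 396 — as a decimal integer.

396 → 3⁴ + 9⁴ + 6⁴ = 7938
7938 → 7⁴ + 9⁴ + 3⁴ + 8⁴ = 13139
13139 → 1⁴ + 3⁴ + 1⁴ + 3⁴ + 9⁴ = 6725

6725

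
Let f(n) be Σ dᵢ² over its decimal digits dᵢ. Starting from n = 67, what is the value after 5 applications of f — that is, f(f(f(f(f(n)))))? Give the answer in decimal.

67 → 85
85 → 89
89 → 145
145 → 42
42 → 20

20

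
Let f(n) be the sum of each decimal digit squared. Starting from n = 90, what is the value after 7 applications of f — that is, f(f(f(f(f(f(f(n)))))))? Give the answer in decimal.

90 → 9² + 0² = 81 + 0 = 81
81 → 8² + 1² = 64 + 1 = 65
65 → 6² + 5² = 36 + 25 = 61
61 → 6² + 1² = 36 + 1 = 37
37 → 3² + 7² = 9 + 49 = 58
58 → 5² + 8² = 25 + 64 = 89
89 → 8² + 9² = 64 + 81 = 145

145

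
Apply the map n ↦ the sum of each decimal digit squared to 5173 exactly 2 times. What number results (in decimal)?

80

5173 → 84
84 → 80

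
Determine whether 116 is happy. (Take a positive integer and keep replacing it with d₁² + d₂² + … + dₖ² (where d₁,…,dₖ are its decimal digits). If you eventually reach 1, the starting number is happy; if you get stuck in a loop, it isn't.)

116 → 1² + 1² + 6² = 38
38 → 3² + 8² = 73
73 → 7² + 3² = 58
58 → 5² + 8² = 89
89 → 8² + 9² = 145
145 → 1² + 4² + 5² = 42
42 → 4² + 2² = 20
20 → 2² + 0² = 4
4 → 4² = 16
16 → 1² + 6² = 37
37 → 3² + 7² = 58  — 58 already seen; the sequence cycles without reaching 1.

not happy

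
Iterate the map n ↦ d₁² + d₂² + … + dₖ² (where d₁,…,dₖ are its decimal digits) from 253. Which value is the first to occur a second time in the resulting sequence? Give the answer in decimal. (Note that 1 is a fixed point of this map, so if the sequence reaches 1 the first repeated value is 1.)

58

253 → 2² + 5² + 3² = 38
38 → 3² + 8² = 73
73 → 7² + 3² = 58
58 → 5² + 8² = 89
89 → 8² + 9² = 145
145 → 1² + 4² + 5² = 42
42 → 4² + 2² = 20
20 → 2² + 0² = 4
4 → 4² = 16
16 → 1² + 6² = 37
37 → 3² + 7² = 58  — 58 already appeared earlier.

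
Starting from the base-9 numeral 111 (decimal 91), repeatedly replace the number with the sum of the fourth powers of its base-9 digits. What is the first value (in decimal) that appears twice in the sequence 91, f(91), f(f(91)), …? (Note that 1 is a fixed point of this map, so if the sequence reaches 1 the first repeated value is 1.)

1

91 = (1,1,1)_9 → 3
3 = (3)_9 → 81
81 = (1,0,0)_9 → 1  — reached the fixed point 1.
1 → 1, so 1 is the first repeated value.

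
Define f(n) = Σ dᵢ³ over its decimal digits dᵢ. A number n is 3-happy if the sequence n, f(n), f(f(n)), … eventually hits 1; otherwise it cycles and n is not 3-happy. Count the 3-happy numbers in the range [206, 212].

1

206: 206 → 224 → 80 → 512 → 134 → 92 → 737 → 713 → 371 → 371  — not 3-happy
207: 207 → 351 → 153 → 153  — not 3-happy
208: 208 → 520 → 133 → 55 → 250 → 133  — not 3-happy
209: 209 → 737 → 713 → 371 → 371  — not 3-happy
210: 210 → 9 → 729 → 1080 → 513 → 153 → 153  — not 3-happy
211: 211 → 10 → 1  — 3-happy
212: 212 → 17 → 344 → 155 → 251 → 134 → 92 → 737 → 713 → 371 → 371  — not 3-happy
3-happy: 211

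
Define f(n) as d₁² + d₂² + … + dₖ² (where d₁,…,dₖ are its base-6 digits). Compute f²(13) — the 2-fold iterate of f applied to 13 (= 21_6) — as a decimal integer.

13 = (2,1)_6 → 5
5 = (5)_6 → 25

25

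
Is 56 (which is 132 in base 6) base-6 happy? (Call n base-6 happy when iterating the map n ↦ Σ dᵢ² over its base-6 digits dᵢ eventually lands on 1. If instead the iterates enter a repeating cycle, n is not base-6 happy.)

56 = (1,3,2)_6 → 1² + 3² + 2² = 1 + 9 + 4 = 14
14 = (2,2)_6 → 2² + 2² = 4 + 4 = 8
8 = (1,2)_6 → 1² + 2² = 1 + 4 = 5
5 = (5)_6 → 5² = 25
25 = (4,1)_6 → 4² + 1² = 16 + 1 = 17
17 = (2,5)_6 → 2² + 5² = 4 + 25 = 29
29 = (4,5)_6 → 4² + 5² = 16 + 25 = 41
41 = (1,0,5)_6 → 1² + 0² + 5² = 1 + 0 + 25 = 26
26 = (4,2)_6 → 4² + 2² = 16 + 4 = 20
20 = (3,2)_6 → 3² + 2² = 9 + 4 = 13
13 = (2,1)_6 → 2² + 1² = 4 + 1 = 5  — 5 already seen; the sequence cycles without reaching 1.

not base-6 happy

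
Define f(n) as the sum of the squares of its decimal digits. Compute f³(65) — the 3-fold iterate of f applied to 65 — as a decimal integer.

58

65 → 6² + 5² = 61
61 → 6² + 1² = 37
37 → 3² + 7² = 58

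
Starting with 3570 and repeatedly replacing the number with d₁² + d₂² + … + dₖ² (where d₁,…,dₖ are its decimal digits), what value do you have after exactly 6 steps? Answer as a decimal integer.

3570 → 3² + 5² + 7² + 0² = 83
83 → 8² + 3² = 73
73 → 7² + 3² = 58
58 → 5² + 8² = 89
89 → 8² + 9² = 145
145 → 1² + 4² + 5² = 42

42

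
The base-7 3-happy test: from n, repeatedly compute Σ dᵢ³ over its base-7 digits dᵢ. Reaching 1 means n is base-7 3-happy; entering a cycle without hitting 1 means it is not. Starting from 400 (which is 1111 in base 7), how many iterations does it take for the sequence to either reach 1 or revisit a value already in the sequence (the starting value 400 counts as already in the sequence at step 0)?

5

400 = (1,1,1,1)_7 → 1³ + 1³ + 1³ + 1³ = 1 + 1 + 1 + 1 = 4
4 = (4)_7 → 4³ = 64
64 = (1,2,1)_7 → 1³ + 2³ + 1³ = 1 + 8 + 1 = 10
10 = (1,3)_7 → 1³ + 3³ = 1 + 27 = 28
28 = (4,0)_7 → 4³ + 0³ = 64 + 0 = 64  — 64 repeats.
That took 5 steps.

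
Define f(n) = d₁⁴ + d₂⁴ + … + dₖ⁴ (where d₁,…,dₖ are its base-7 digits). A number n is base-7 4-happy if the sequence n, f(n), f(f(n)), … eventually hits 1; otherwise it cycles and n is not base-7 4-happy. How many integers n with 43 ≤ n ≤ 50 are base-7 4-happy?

1

43: 43 → 1297 → 803 → 673 → 1923 → 1507 → 913 → 609 → 707 → 97 → 2593 → 1459 → 963 → 1153 → 803  — not base-7 4-happy
44: 44 → 1312 → 1412 → 1506 → 898 → 304 → 1378 → 1552 → 1218 → 1458 → 898  — not base-7 4-happy
45: 45 → 1377 → 881 → 2689 → 1923 → 1507 → 913 → 609 → 707 → 97 → 2593 → 1459 → 963 → 1153 → 803 → 673 → 1923  — not base-7 4-happy
46: 46 → 1552 → 1218 → 1458 → 898 → 304 → 1378 → 1552  — not base-7 4-happy
47: 47 → 1921 → 963 → 1153 → 803 → 673 → 1923 → 1507 → 913 → 609 → 707 → 97 → 2593 → 1459 → 963  — not base-7 4-happy
48: 48 → 2592 → 1394 → 338 → 2608 → 514 → 244 → 2848 → 1314 → 1956 → 2258 → 1808 → 1938 → 2258  — not base-7 4-happy
49: 49 → 1  — base-7 4-happy
50: 50 → 2 → 16 → 32 → 512 → 164 → 178 → 418 → 708 → 98 → 16  — not base-7 4-happy
base-7 4-happy: 49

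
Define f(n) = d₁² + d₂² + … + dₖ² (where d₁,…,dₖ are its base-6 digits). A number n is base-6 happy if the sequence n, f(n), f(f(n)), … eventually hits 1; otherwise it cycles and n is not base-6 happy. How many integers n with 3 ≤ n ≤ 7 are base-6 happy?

3: 3 → 9 → 10 → 17 → 29 → 41 → 26 → 20 → 13 → 5 → 25 → 17  — not base-6 happy
4: 4 → 16 → 20 → 13 → 5 → 25 → 17 → 29 → 41 → 26 → 20  — not base-6 happy
5: 5 → 25 → 17 → 29 → 41 → 26 → 20 → 13 → 5  — not base-6 happy
6: 6 → 1  — base-6 happy
7: 7 → 2 → 4 → 16 → 20 → 13 → 5 → 25 → 17 → 29 → 41 → 26 → 20  — not base-6 happy
base-6 happy: 6

1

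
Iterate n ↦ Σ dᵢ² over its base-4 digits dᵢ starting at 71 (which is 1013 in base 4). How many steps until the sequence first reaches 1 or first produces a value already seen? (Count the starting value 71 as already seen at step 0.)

71 = (1,0,1,3)_4 → 1² + 0² + 1² + 3² = 11
11 = (2,3)_4 → 2² + 3² = 13
13 = (3,1)_4 → 3² + 1² = 10
10 = (2,2)_4 → 2² + 2² = 8
8 = (2,0)_4 → 2² + 0² = 4
4 = (1,0)_4 → 1² + 0² = 1  — reached 1.
That took 6 steps.

6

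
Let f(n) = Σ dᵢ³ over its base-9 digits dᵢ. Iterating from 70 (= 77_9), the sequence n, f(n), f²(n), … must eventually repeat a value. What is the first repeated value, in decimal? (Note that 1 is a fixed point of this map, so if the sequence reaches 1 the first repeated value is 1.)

70 = (7,7)_9 → 7³ + 7³ = 686
686 = (8,4,2)_9 → 8³ + 4³ + 2³ = 584
584 = (7,1,8)_9 → 7³ + 1³ + 8³ = 856
856 = (1,1,5,1)_9 → 1³ + 1³ + 5³ + 1³ = 128
128 = (1,5,2)_9 → 1³ + 5³ + 2³ = 134
134 = (1,5,8)_9 → 1³ + 5³ + 8³ = 638
638 = (7,7,8)_9 → 7³ + 7³ + 8³ = 1198
1198 = (1,5,7,1)_9 → 1³ + 5³ + 7³ + 1³ = 470
470 = (5,7,2)_9 → 5³ + 7³ + 2³ = 476
476 = (5,7,8)_9 → 5³ + 7³ + 8³ = 980
980 = (1,3,0,8)_9 → 1³ + 3³ + 0³ + 8³ = 540
540 = (6,6,0)_9 → 6³ + 6³ + 0³ = 432
432 = (5,3,0)_9 → 5³ + 3³ + 0³ = 152
152 = (1,7,8)_9 → 1³ + 7³ + 8³ = 856  — 856 already appeared earlier.

856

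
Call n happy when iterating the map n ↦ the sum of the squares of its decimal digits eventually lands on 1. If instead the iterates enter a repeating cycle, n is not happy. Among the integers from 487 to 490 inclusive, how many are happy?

2

487: 487 → 129 → 86 → 100 → 1  (reaches 1)
488: 488 → 144 → 33 → 18 → 65 → 61 → 37 → 58 → 89 → 145 → 42 → 20 → 4 → 16 → 37  (repeats 37)
489: 489 → 161 → 38 → 73 → 58 → 89 → 145 → 42 → 20 → 4 → 16 → 37 → 58  (repeats 58)
490: 490 → 97 → 130 → 10 → 1  (reaches 1)
happy: 487, 490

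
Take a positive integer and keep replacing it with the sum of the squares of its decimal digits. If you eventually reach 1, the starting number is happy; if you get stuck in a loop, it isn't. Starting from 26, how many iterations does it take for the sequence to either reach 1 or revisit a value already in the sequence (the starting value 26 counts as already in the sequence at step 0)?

26 → 2² + 6² = 40
40 → 4² + 0² = 16
16 → 1² + 6² = 37
37 → 3² + 7² = 58
58 → 5² + 8² = 89
89 → 8² + 9² = 145
145 → 1² + 4² + 5² = 42
42 → 4² + 2² = 20
20 → 2² + 0² = 4
4 → 4² = 16  — 16 repeats.
That took 10 steps.

10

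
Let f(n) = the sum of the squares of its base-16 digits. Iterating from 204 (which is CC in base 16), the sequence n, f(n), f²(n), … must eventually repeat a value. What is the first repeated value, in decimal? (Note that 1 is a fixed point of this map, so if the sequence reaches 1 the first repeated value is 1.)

169

204 = (12,12)_16 → 12² + 12² = 144 + 144 = 288
288 = (1,2,0)_16 → 1² + 2² + 0² = 1 + 4 + 0 = 5
5 = (5)_16 → 5² = 25
25 = (1,9)_16 → 1² + 9² = 1 + 81 = 82
82 = (5,2)_16 → 5² + 2² = 25 + 4 = 29
29 = (1,13)_16 → 1² + 13² = 1 + 169 = 170
170 = (10,10)_16 → 10² + 10² = 100 + 100 = 200
200 = (12,8)_16 → 12² + 8² = 144 + 64 = 208
208 = (13,0)_16 → 13² + 0² = 169 + 0 = 169
169 = (10,9)_16 → 10² + 9² = 100 + 81 = 181
181 = (11,5)_16 → 11² + 5² = 121 + 25 = 146
146 = (9,2)_16 → 9² + 2² = 81 + 4 = 85
85 = (5,5)_16 → 5² + 5² = 25 + 25 = 50
50 = (3,2)_16 → 3² + 2² = 9 + 4 = 13
13 = (13)_16 → 13² = 169  — 169 already appeared earlier.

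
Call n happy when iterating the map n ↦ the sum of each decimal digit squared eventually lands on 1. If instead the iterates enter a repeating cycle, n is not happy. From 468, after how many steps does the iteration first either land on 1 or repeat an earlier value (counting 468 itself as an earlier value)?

468 → 4² + 6² + 8² = 116
116 → 1² + 1² + 6² = 38
38 → 3² + 8² = 73
73 → 7² + 3² = 58
58 → 5² + 8² = 89
89 → 8² + 9² = 145
145 → 1² + 4² + 5² = 42
42 → 4² + 2² = 20
20 → 2² + 0² = 4
4 → 4² = 16
16 → 1² + 6² = 37
37 → 3² + 7² = 58  — 58 repeats.
That took 12 steps.

12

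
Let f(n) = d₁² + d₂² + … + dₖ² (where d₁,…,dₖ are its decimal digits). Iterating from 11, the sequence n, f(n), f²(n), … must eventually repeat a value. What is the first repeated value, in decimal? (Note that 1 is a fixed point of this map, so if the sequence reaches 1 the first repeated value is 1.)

11 → 1² + 1² = 1 + 1 = 2
2 → 2² = 4
4 → 4² = 16
16 → 1² + 6² = 1 + 36 = 37
37 → 3² + 7² = 9 + 49 = 58
58 → 5² + 8² = 25 + 64 = 89
89 → 8² + 9² = 64 + 81 = 145
145 → 1² + 4² + 5² = 1 + 16 + 25 = 42
42 → 4² + 2² = 16 + 4 = 20
20 → 2² + 0² = 4 + 0 = 4  — 4 already appeared earlier.

4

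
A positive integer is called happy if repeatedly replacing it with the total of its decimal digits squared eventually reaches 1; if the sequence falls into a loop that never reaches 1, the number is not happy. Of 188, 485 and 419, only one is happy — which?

188: 188 → 129 → 86 → 100 → 1  — reaches 1 (happy)
485: 485 → 105 → 26 → 40 → 16 → 37 → 58 → 89 → 145 → 42 → 20 → 4 → 16  — repeats 16 (not happy)
419: 419 → 98 → 145 → 42 → 20 → 4 → 16 → 37 → 58 → 89 → 145  — repeats 145 (not happy)

188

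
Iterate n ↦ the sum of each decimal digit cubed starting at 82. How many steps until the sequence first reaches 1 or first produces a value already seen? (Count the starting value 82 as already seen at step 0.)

5

82 → 8³ + 2³ = 520
520 → 5³ + 2³ + 0³ = 133
133 → 1³ + 3³ + 3³ = 55
55 → 5³ + 5³ = 250
250 → 2³ + 5³ + 0³ = 133  — 133 repeats.
That took 5 steps.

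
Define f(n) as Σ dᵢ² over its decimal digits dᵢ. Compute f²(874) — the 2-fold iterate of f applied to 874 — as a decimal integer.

86

874 → 129
129 → 86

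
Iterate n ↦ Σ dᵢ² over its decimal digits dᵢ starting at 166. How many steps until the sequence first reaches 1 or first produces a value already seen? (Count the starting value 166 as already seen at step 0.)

10

166 → 1² + 6² + 6² = 1 + 36 + 36 = 73
73 → 7² + 3² = 49 + 9 = 58
58 → 5² + 8² = 25 + 64 = 89
89 → 8² + 9² = 64 + 81 = 145
145 → 1² + 4² + 5² = 1 + 16 + 25 = 42
42 → 4² + 2² = 16 + 4 = 20
20 → 2² + 0² = 4 + 0 = 4
4 → 4² = 16
16 → 1² + 6² = 1 + 36 = 37
37 → 3² + 7² = 9 + 49 = 58  — 58 repeats.
That took 10 steps.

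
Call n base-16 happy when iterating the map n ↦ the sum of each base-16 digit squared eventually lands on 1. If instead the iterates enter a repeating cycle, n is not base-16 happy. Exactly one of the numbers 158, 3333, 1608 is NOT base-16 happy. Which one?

158: 158 → 277 → 27 → 122 → 149 → 106 → 136 → 128 → 64 → 16 → 1  — reaches 1 (base-16 happy)
3333: 3333 → 194 → 148 → 97 → 37 → 29 → 170 → 200 → 208 → 169 → 181 → 146 → 85 → 50 → 13 → 169  — repeats 169 (not base-16 happy)
1608: 1608 → 116 → 65 → 17 → 2 → 4 → 16 → 1  — reaches 1 (base-16 happy)

3333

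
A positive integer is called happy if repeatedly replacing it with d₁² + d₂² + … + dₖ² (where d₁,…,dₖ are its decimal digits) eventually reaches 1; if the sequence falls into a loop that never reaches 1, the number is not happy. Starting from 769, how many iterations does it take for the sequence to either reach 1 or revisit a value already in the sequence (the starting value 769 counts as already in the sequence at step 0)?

11

769 → 7² + 6² + 9² = 166
166 → 1² + 6² + 6² = 73
73 → 7² + 3² = 58
58 → 5² + 8² = 89
89 → 8² + 9² = 145
145 → 1² + 4² + 5² = 42
42 → 4² + 2² = 20
20 → 2² + 0² = 4
4 → 4² = 16
16 → 1² + 6² = 37
37 → 3² + 7² = 58  — 58 repeats.
That took 11 steps.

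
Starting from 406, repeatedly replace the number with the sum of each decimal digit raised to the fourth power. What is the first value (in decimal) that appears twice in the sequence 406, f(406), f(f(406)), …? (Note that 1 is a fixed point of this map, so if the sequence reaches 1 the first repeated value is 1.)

8208

406 → 4⁴ + 0⁴ + 6⁴ = 256 + 0 + 1296 = 1552
1552 → 1⁴ + 5⁴ + 5⁴ + 2⁴ = 1 + 625 + 625 + 16 = 1267
1267 → 1⁴ + 2⁴ + 6⁴ + 7⁴ = 1 + 16 + 1296 + 2401 = 3714
3714 → 3⁴ + 7⁴ + 1⁴ + 4⁴ = 81 + 2401 + 1 + 256 = 2739
2739 → 2⁴ + 7⁴ + 3⁴ + 9⁴ = 16 + 2401 + 81 + 6561 = 9059
9059 → 9⁴ + 0⁴ + 5⁴ + 9⁴ = 6561 + 0 + 625 + 6561 = 13747
13747 → 1⁴ + 3⁴ + 7⁴ + 4⁴ + 7⁴ = 1 + 81 + 2401 + 256 + 2401 = 5140
5140 → 5⁴ + 1⁴ + 4⁴ + 0⁴ = 625 + 1 + 256 + 0 = 882
882 → 8⁴ + 8⁴ + 2⁴ = 4096 + 4096 + 16 = 8208
8208 → 8⁴ + 2⁴ + 0⁴ + 8⁴ = 4096 + 16 + 0 + 4096 = 8208  — 8208 already appeared earlier.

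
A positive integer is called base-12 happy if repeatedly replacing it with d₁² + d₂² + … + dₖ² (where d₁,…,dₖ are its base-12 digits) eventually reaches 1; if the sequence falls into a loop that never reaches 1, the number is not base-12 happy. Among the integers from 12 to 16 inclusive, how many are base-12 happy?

12: 12 → 1  (reaches 1)
13: 13 → 2 → 4 → 16 → 17 → 26 → 8 → 64 → 41 → 34 → 104 → 128 → 164 → 66 → 61 → 26  (repeats 26)
14: 14 → 5 → 25 → 5  (repeats 5)
15: 15 → 10 → 100 → 80 → 100  (repeats 100)
16: 16 → 17 → 26 → 8 → 64 → 41 → 34 → 104 → 128 → 164 → 66 → 61 → 26  (repeats 26)
base-12 happy: 12

1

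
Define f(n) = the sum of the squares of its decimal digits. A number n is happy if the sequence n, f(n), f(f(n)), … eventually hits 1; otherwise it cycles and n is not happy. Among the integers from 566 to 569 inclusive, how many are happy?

1

566: 566 → 97 → 130 → 10 → 1  (reaches 1)
567: 567 → 110 → 2 → 4 → 16 → 37 → 58 → 89 → 145 → 42 → 20 → 4  (repeats 4)
568: 568 → 125 → 30 → 9 → 81 → 65 → 61 → 37 → 58 → 89 → 145 → 42 → 20 → 4 → 16 → 37  (repeats 37)
569: 569 → 142 → 21 → 5 → 25 → 29 → 85 → 89 → 145 → 42 → 20 → 4 → 16 → 37 → 58 → 89  (repeats 89)
happy: 566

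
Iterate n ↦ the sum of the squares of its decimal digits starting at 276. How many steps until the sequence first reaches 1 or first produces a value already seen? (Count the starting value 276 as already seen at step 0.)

9

276 → 2² + 7² + 6² = 4 + 49 + 36 = 89
89 → 8² + 9² = 64 + 81 = 145
145 → 1² + 4² + 5² = 1 + 16 + 25 = 42
42 → 4² + 2² = 16 + 4 = 20
20 → 2² + 0² = 4 + 0 = 4
4 → 4² = 16
16 → 1² + 6² = 1 + 36 = 37
37 → 3² + 7² = 9 + 49 = 58
58 → 5² + 8² = 25 + 64 = 89  — 89 repeats.
That took 9 steps.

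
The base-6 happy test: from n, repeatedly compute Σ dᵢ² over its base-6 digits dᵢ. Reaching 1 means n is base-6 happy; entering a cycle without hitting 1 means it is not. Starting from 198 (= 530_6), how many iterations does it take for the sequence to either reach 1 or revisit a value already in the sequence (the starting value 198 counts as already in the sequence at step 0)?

10

198 = (5,3,0)_6 → 5² + 3² + 0² = 34
34 = (5,4)_6 → 5² + 4² = 41
41 = (1,0,5)_6 → 1² + 0² + 5² = 26
26 = (4,2)_6 → 4² + 2² = 20
20 = (3,2)_6 → 3² + 2² = 13
13 = (2,1)_6 → 2² + 1² = 5
5 = (5)_6 → 5² = 25
25 = (4,1)_6 → 4² + 1² = 17
17 = (2,5)_6 → 2² + 5² = 29
29 = (4,5)_6 → 4² + 5² = 41  — 41 repeats.
That took 10 steps.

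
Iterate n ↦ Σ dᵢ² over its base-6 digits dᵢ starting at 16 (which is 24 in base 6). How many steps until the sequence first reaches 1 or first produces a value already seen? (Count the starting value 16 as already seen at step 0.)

9

16 = (2,4)_6 → 2² + 4² = 4 + 16 = 20
20 = (3,2)_6 → 3² + 2² = 9 + 4 = 13
13 = (2,1)_6 → 2² + 1² = 4 + 1 = 5
5 = (5)_6 → 5² = 25
25 = (4,1)_6 → 4² + 1² = 16 + 1 = 17
17 = (2,5)_6 → 2² + 5² = 4 + 25 = 29
29 = (4,5)_6 → 4² + 5² = 16 + 25 = 41
41 = (1,0,5)_6 → 1² + 0² + 5² = 1 + 0 + 25 = 26
26 = (4,2)_6 → 4² + 2² = 16 + 4 = 20  — 20 repeats.
That took 9 steps.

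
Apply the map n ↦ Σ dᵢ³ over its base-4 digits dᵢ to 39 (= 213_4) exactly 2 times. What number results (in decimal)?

9

39 = (2,1,3)_4 → 2³ + 1³ + 3³ = 8 + 1 + 27 = 36
36 = (2,1,0)_4 → 2³ + 1³ + 0³ = 8 + 1 + 0 = 9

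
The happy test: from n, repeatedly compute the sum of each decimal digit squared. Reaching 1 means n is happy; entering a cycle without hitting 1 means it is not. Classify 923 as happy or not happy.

923 → 94
94 → 97
97 → 130
130 → 10
10 → 1  — reached 1.

happy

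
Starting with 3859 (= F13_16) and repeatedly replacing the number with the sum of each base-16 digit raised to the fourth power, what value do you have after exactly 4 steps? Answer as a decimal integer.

3859 = (15,1,3)_16 → 15⁴ + 1⁴ + 3⁴ = 50707
50707 = (12,6,1,3)_16 → 12⁴ + 6⁴ + 1⁴ + 3⁴ = 22114
22114 = (5,6,6,2)_16 → 5⁴ + 6⁴ + 6⁴ + 2⁴ = 3233
3233 = (12,10,1)_16 → 12⁴ + 10⁴ + 1⁴ = 30737

30737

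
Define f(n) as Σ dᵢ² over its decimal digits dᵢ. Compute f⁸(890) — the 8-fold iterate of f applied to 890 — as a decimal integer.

890 → 145
145 → 42
42 → 20
20 → 4
4 → 16
16 → 37
37 → 58
58 → 89

89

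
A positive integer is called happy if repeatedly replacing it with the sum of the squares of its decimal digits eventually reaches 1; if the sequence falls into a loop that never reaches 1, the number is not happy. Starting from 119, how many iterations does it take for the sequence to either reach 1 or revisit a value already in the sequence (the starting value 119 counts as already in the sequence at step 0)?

119 → 1² + 1² + 9² = 1 + 1 + 81 = 83
83 → 8² + 3² = 64 + 9 = 73
73 → 7² + 3² = 49 + 9 = 58
58 → 5² + 8² = 25 + 64 = 89
89 → 8² + 9² = 64 + 81 = 145
145 → 1² + 4² + 5² = 1 + 16 + 25 = 42
42 → 4² + 2² = 16 + 4 = 20
20 → 2² + 0² = 4 + 0 = 4
4 → 4² = 16
16 → 1² + 6² = 1 + 36 = 37
37 → 3² + 7² = 9 + 49 = 58  — 58 repeats.
That took 11 steps.

11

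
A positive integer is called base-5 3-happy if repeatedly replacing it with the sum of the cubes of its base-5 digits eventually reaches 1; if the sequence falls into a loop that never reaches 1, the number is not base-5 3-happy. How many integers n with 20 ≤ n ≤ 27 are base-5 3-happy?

1

20: 20 → 64 → 80 → 28 → 28  — not base-5 3-happy
21: 21 → 65 → 35 → 9 → 65  — not base-5 3-happy
22: 22 → 72 → 80 → 28 → 28  — not base-5 3-happy
23: 23 → 91 → 55 → 9 → 65 → 35 → 9  — not base-5 3-happy
24: 24 → 128 → 28 → 28  — not base-5 3-happy
25: 25 → 1  — base-5 3-happy
26: 26 → 2 → 8 → 28 → 28  — not base-5 3-happy
27: 27 → 9 → 65 → 35 → 9  — not base-5 3-happy
base-5 3-happy: 25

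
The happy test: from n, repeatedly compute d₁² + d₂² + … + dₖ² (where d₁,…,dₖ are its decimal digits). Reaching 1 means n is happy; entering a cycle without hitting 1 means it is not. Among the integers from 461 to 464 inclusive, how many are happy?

461: 461 → 53 → 34 → 25 → 29 → 85 → 89 → 145 → 42 → 20 → 4 → 16 → 37 → 58 → 89  (repeats 89)
462: 462 → 56 → 61 → 37 → 58 → 89 → 145 → 42 → 20 → 4 → 16 → 37  (repeats 37)
463: 463 → 61 → 37 → 58 → 89 → 145 → 42 → 20 → 4 → 16 → 37  (repeats 37)
464: 464 → 68 → 100 → 1  (reaches 1)
happy: 464

1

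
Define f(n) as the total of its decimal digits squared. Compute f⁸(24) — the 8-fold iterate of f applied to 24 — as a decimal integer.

24 → 2² + 4² = 20
20 → 2² + 0² = 4
4 → 4² = 16
16 → 1² + 6² = 37
37 → 3² + 7² = 58
58 → 5² + 8² = 89
89 → 8² + 9² = 145
145 → 1² + 4² + 5² = 42

42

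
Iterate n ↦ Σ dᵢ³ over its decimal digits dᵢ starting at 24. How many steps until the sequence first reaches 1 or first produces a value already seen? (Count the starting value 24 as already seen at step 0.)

4

24 → 2³ + 4³ = 72
72 → 7³ + 2³ = 351
351 → 3³ + 5³ + 1³ = 153
153 → 1³ + 5³ + 3³ = 153  — 153 repeats.
That took 4 steps.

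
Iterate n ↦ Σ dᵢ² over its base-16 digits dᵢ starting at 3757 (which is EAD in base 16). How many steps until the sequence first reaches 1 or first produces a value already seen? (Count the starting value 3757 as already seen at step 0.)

3757 = (14,10,13)_16 → 14² + 10² + 13² = 196 + 100 + 169 = 465
465 = (1,13,1)_16 → 1² + 13² + 1² = 1 + 169 + 1 = 171
171 = (10,11)_16 → 10² + 11² = 100 + 121 = 221
221 = (13,13)_16 → 13² + 13² = 169 + 169 = 338
338 = (1,5,2)_16 → 1² + 5² + 2² = 1 + 25 + 4 = 30
30 = (1,14)_16 → 1² + 14² = 1 + 196 = 197
197 = (12,5)_16 → 12² + 5² = 144 + 25 = 169
169 = (10,9)_16 → 10² + 9² = 100 + 81 = 181
181 = (11,5)_16 → 11² + 5² = 121 + 25 = 146
146 = (9,2)_16 → 9² + 2² = 81 + 4 = 85
85 = (5,5)_16 → 5² + 5² = 25 + 25 = 50
50 = (3,2)_16 → 3² + 2² = 9 + 4 = 13
13 = (13)_16 → 13² = 169  — 169 repeats.
That took 13 steps.

13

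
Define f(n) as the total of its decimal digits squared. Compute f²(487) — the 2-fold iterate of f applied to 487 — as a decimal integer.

487 → 4² + 8² + 7² = 16 + 64 + 49 = 129
129 → 1² + 2² + 9² = 1 + 4 + 81 = 86

86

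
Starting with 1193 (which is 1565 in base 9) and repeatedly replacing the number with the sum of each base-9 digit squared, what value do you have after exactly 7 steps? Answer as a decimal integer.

65

1193 = (1,5,6,5)_9 → 1² + 5² + 6² + 5² = 1 + 25 + 36 + 25 = 87
87 = (1,0,6)_9 → 1² + 0² + 6² = 1 + 0 + 36 = 37
37 = (4,1)_9 → 4² + 1² = 16 + 1 = 17
17 = (1,8)_9 → 1² + 8² = 1 + 64 = 65
65 = (7,2)_9 → 7² + 2² = 49 + 4 = 53
53 = (5,8)_9 → 5² + 8² = 25 + 64 = 89
89 = (1,0,8)_9 → 1² + 0² + 8² = 1 + 0 + 64 = 65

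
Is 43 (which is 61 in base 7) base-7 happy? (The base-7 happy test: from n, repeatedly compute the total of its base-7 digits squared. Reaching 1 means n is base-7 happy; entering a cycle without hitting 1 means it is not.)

not base-7 happy

43 = (6,1)_7 → 6² + 1² = 37
37 = (5,2)_7 → 5² + 2² = 29
29 = (4,1)_7 → 4² + 1² = 17
17 = (2,3)_7 → 2² + 3² = 13
13 = (1,6)_7 → 1² + 6² = 37  — 37 already seen; the sequence cycles without reaching 1.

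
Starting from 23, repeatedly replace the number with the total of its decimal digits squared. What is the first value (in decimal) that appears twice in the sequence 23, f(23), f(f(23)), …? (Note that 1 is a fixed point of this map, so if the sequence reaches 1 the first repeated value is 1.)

23 → 2² + 3² = 4 + 9 = 13
13 → 1² + 3² = 1 + 9 = 10
10 → 1² + 0² = 1 + 0 = 1  — reached the fixed point 1.
1 → 1, so 1 is the first repeated value.

1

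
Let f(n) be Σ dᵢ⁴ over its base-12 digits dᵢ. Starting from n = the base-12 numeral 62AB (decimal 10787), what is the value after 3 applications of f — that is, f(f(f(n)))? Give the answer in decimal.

10787 = (6,2,10,11)_12 → 6⁴ + 2⁴ + 10⁴ + 11⁴ = 1296 + 16 + 10000 + 14641 = 25953
25953 = (1,3,0,2,9)_12 → 1⁴ + 3⁴ + 0⁴ + 2⁴ + 9⁴ = 1 + 81 + 0 + 16 + 6561 = 6659
6659 = (3,10,2,11)_12 → 3⁴ + 10⁴ + 2⁴ + 11⁴ = 81 + 10000 + 16 + 14641 = 24738

24738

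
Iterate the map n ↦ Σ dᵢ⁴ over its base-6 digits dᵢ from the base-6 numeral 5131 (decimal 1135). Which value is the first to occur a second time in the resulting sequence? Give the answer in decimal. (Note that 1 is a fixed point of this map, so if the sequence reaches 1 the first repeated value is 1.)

1135 = (5,1,3,1)_6 → 5⁴ + 1⁴ + 3⁴ + 1⁴ = 708
708 = (3,1,4,0)_6 → 3⁴ + 1⁴ + 4⁴ + 0⁴ = 338
338 = (1,3,2,2)_6 → 1⁴ + 3⁴ + 2⁴ + 2⁴ = 114
114 = (3,1,0)_6 → 3⁴ + 1⁴ + 0⁴ = 82
82 = (2,1,4)_6 → 2⁴ + 1⁴ + 4⁴ = 273
273 = (1,1,3,3)_6 → 1⁴ + 1⁴ + 3⁴ + 3⁴ = 164
164 = (4,3,2)_6 → 4⁴ + 3⁴ + 2⁴ = 353
353 = (1,3,4,5)_6 → 1⁴ + 3⁴ + 4⁴ + 5⁴ = 963
963 = (4,2,4,3)_6 → 4⁴ + 2⁴ + 4⁴ + 3⁴ = 609
609 = (2,4,5,3)_6 → 2⁴ + 4⁴ + 5⁴ + 3⁴ = 978
978 = (4,3,1,0)_6 → 4⁴ + 3⁴ + 1⁴ + 0⁴ = 338  — 338 already appeared earlier.

338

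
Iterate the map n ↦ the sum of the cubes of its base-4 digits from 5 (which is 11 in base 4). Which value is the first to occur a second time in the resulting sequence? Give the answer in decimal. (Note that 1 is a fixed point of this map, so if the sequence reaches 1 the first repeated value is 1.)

5 = (1,1)_4 → 1³ + 1³ = 2
2 = (2)_4 → 2³ = 8
8 = (2,0)_4 → 2³ + 0³ = 8  — 8 already appeared earlier.

8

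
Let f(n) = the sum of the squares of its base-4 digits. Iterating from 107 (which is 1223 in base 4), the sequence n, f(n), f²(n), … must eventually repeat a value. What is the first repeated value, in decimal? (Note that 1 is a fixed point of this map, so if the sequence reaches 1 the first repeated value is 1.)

1

107 = (1,2,2,3)_4 → 1² + 2² + 2² + 3² = 1 + 4 + 4 + 9 = 18
18 = (1,0,2)_4 → 1² + 0² + 2² = 1 + 0 + 4 = 5
5 = (1,1)_4 → 1² + 1² = 1 + 1 = 2
2 = (2)_4 → 2² = 4
4 = (1,0)_4 → 1² + 0² = 1 + 0 = 1  — reached the fixed point 1.
1 → 1, so 1 is the first repeated value.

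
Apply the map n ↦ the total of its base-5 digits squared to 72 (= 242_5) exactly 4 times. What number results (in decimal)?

2

72 = (2,4,2)_5 → 2² + 4² + 2² = 24
24 = (4,4)_5 → 4² + 4² = 32
32 = (1,1,2)_5 → 1² + 1² + 2² = 6
6 = (1,1)_5 → 1² + 1² = 2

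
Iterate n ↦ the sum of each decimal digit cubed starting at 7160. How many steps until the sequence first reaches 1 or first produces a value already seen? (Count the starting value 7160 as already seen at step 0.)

7160 → 7³ + 1³ + 6³ + 0³ = 343 + 1 + 216 + 0 = 560
560 → 5³ + 6³ + 0³ = 125 + 216 + 0 = 341
341 → 3³ + 4³ + 1³ = 27 + 64 + 1 = 92
92 → 9³ + 2³ = 729 + 8 = 737
737 → 7³ + 3³ + 7³ = 343 + 27 + 343 = 713
713 → 7³ + 1³ + 3³ = 343 + 1 + 27 = 371
371 → 3³ + 7³ + 1³ = 27 + 343 + 1 = 371  — 371 repeats.
That took 7 steps.

7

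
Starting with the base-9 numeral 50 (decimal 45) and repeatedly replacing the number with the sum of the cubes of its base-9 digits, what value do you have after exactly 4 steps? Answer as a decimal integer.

45 = (5,0)_9 → 5³ + 0³ = 125
125 = (1,4,8)_9 → 1³ + 4³ + 8³ = 577
577 = (7,1,1)_9 → 7³ + 1³ + 1³ = 345
345 = (4,2,3)_9 → 4³ + 2³ + 3³ = 99

99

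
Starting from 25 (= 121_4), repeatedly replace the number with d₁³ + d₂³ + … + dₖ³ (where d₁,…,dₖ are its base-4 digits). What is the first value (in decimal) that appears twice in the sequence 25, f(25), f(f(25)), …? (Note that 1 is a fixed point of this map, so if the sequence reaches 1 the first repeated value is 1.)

1

25 = (1,2,1)_4 → 1³ + 2³ + 1³ = 10
10 = (2,2)_4 → 2³ + 2³ = 16
16 = (1,0,0)_4 → 1³ + 0³ + 0³ = 1  — reached the fixed point 1.
1 → 1, so 1 is the first repeated value.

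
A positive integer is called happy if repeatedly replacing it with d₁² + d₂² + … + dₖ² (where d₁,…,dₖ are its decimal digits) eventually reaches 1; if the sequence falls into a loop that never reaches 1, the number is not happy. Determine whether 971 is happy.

971 → 9² + 7² + 1² = 131
131 → 1² + 3² + 1² = 11
11 → 1² + 1² = 2
2 → 2² = 4
4 → 4² = 16
16 → 1² + 6² = 37
37 → 3² + 7² = 58
58 → 5² + 8² = 89
89 → 8² + 9² = 145
145 → 1² + 4² + 5² = 42
42 → 4² + 2² = 20
20 → 2² + 0² = 4  — 4 already seen; the sequence cycles without reaching 1.

not happy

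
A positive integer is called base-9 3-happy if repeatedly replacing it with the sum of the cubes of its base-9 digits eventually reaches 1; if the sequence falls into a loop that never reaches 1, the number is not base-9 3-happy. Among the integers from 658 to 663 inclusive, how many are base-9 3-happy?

658: 658 → 514 → 244 → 28 → 28  — not base-9 3-happy
659: 659 → 521 → 755 → 521  — not base-9 3-happy
660: 660 → 540 → 432 → 152 → 856 → 128 → 134 → 638 → 1198 → 470 → 476 → 980 → 540  — not base-9 3-happy
661: 661 → 577 → 345 → 99 → 9 → 1  — base-9 3-happy
662: 662 → 638 → 1198 → 470 → 476 → 980 → 540 → 432 → 152 → 856 → 128 → 134 → 638  — not base-9 3-happy
663: 663 → 729 → 1  — base-9 3-happy
base-9 3-happy: 661, 663

2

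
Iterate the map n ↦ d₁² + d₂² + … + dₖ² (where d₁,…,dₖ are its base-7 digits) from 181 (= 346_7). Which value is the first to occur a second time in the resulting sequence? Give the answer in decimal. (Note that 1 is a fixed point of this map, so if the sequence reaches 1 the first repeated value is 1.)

45

181 = (3,4,6)_7 → 3² + 4² + 6² = 61
61 = (1,1,5)_7 → 1² + 1² + 5² = 27
27 = (3,6)_7 → 3² + 6² = 45
45 = (6,3)_7 → 6² + 3² = 45  — 45 already appeared earlier.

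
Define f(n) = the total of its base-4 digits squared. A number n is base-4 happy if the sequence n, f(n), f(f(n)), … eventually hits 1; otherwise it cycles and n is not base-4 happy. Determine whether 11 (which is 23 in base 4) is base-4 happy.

base-4 happy

11 = (2,3)_4 → 2² + 3² = 4 + 9 = 13
13 = (3,1)_4 → 3² + 1² = 9 + 1 = 10
10 = (2,2)_4 → 2² + 2² = 4 + 4 = 8
8 = (2,0)_4 → 2² + 0² = 4 + 0 = 4
4 = (1,0)_4 → 1² + 0² = 1 + 0 = 1  — reached 1.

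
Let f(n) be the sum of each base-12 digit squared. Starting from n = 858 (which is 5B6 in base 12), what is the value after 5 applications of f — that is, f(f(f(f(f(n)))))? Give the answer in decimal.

5

858 = (5,11,6)_12 → 5² + 11² + 6² = 182
182 = (1,3,2)_12 → 1² + 3² + 2² = 14
14 = (1,2)_12 → 1² + 2² = 5
5 = (5)_12 → 5² = 25
25 = (2,1)_12 → 2² + 1² = 5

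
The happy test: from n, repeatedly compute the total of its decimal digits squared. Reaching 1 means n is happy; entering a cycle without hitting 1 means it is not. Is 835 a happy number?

not happy

835 → 8² + 3² + 5² = 64 + 9 + 25 = 98
98 → 9² + 8² = 81 + 64 = 145
145 → 1² + 4² + 5² = 1 + 16 + 25 = 42
42 → 4² + 2² = 16 + 4 = 20
20 → 2² + 0² = 4 + 0 = 4
4 → 4² = 16
16 → 1² + 6² = 1 + 36 = 37
37 → 3² + 7² = 9 + 49 = 58
58 → 5² + 8² = 25 + 64 = 89
89 → 8² + 9² = 64 + 81 = 145  — 145 already seen; the sequence cycles without reaching 1.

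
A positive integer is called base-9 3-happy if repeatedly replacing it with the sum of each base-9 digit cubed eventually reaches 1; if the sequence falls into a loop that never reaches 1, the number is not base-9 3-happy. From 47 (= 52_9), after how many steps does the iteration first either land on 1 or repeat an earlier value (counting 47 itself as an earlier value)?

47 = (5,2)_9 → 133
133 = (1,5,7)_9 → 469
469 = (5,7,1)_9 → 469  — 469 repeats.
That took 3 steps.

3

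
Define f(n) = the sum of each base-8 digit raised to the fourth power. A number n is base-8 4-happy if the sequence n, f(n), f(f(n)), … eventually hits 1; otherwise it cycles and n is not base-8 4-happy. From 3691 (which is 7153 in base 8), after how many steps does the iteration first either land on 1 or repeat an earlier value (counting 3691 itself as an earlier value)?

3691 = (7,1,5,3)_8 → 7⁴ + 1⁴ + 5⁴ + 3⁴ = 2401 + 1 + 625 + 81 = 3108
3108 = (6,0,4,4)_8 → 6⁴ + 0⁴ + 4⁴ + 4⁴ = 1296 + 0 + 256 + 256 = 1808
1808 = (3,4,2,0)_8 → 3⁴ + 4⁴ + 2⁴ + 0⁴ = 81 + 256 + 16 + 0 = 353
353 = (5,4,1)_8 → 5⁴ + 4⁴ + 1⁴ = 625 + 256 + 1 = 882
882 = (1,5,6,2)_8 → 1⁴ + 5⁴ + 6⁴ + 2⁴ = 1 + 625 + 1296 + 16 = 1938
1938 = (3,6,2,2)_8 → 3⁴ + 6⁴ + 2⁴ + 2⁴ = 81 + 1296 + 16 + 16 = 1409
1409 = (2,6,0,1)_8 → 2⁴ + 6⁴ + 0⁴ + 1⁴ = 16 + 1296 + 0 + 1 = 1313
1313 = (2,4,4,1)_8 → 2⁴ + 4⁴ + 4⁴ + 1⁴ = 16 + 256 + 256 + 1 = 529
529 = (1,0,2,1)_8 → 1⁴ + 0⁴ + 2⁴ + 1⁴ = 1 + 0 + 16 + 1 = 18
18 = (2,2)_8 → 2⁴ + 2⁴ = 16 + 16 = 32
32 = (4,0)_8 → 4⁴ + 0⁴ = 256 + 0 = 256
256 = (4,0,0)_8 → 4⁴ + 0⁴ + 0⁴ = 256 + 0 + 0 = 256  — 256 repeats.
That took 12 steps.

12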